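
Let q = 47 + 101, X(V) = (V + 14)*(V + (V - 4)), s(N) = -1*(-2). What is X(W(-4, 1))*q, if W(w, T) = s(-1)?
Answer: 0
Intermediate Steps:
s(N) = 2
W(w, T) = 2
X(V) = (-4 + 2*V)*(14 + V) (X(V) = (14 + V)*(V + (-4 + V)) = (14 + V)*(-4 + 2*V) = (-4 + 2*V)*(14 + V))
q = 148
X(W(-4, 1))*q = (-56 + 2*2² + 24*2)*148 = (-56 + 2*4 + 48)*148 = (-56 + 8 + 48)*148 = 0*148 = 0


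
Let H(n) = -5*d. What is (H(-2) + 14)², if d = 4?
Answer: 36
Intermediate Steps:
H(n) = -20 (H(n) = -5*4 = -20)
(H(-2) + 14)² = (-20 + 14)² = (-6)² = 36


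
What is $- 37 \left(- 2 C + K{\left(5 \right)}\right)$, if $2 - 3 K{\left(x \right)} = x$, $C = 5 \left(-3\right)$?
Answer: $-1073$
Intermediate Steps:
$C = -15$
$K{\left(x \right)} = \frac{2}{3} - \frac{x}{3}$
$- 37 \left(- 2 C + K{\left(5 \right)}\right) = - 37 \left(\left(-2\right) \left(-15\right) + \left(\frac{2}{3} - \frac{5}{3}\right)\right) = - 37 \left(30 + \left(\frac{2}{3} - \frac{5}{3}\right)\right) = - 37 \left(30 - 1\right) = \left(-37\right) 29 = -1073$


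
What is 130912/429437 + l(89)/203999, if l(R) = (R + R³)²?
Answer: 213476072433403156/87604718563 ≈ 2.4368e+6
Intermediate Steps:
130912/429437 + l(89)/203999 = 130912/429437 + (89²*(1 + 89²)²)/203999 = 130912*(1/429437) + (7921*(1 + 7921)²)*(1/203999) = 130912/429437 + (7921*7922²)*(1/203999) = 130912/429437 + (7921*62758084)*(1/203999) = 130912/429437 + 497106783364*(1/203999) = 130912/429437 + 497106783364/203999 = 213476072433403156/87604718563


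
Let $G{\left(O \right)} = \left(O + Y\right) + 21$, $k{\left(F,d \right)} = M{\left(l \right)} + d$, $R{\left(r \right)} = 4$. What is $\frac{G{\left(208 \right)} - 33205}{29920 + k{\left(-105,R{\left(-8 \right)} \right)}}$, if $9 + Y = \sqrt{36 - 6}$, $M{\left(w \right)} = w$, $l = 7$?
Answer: $- \frac{10995}{9977} + \frac{\sqrt{30}}{29931} \approx -1.1019$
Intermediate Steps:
$k{\left(F,d \right)} = 7 + d$
$Y = -9 + \sqrt{30}$ ($Y = -9 + \sqrt{36 - 6} = -9 + \sqrt{30} \approx -3.5228$)
$G{\left(O \right)} = 12 + O + \sqrt{30}$ ($G{\left(O \right)} = \left(O - \left(9 - \sqrt{30}\right)\right) + 21 = \left(-9 + O + \sqrt{30}\right) + 21 = 12 + O + \sqrt{30}$)
$\frac{G{\left(208 \right)} - 33205}{29920 + k{\left(-105,R{\left(-8 \right)} \right)}} = \frac{\left(12 + 208 + \sqrt{30}\right) - 33205}{29920 + \left(7 + 4\right)} = \frac{\left(220 + \sqrt{30}\right) - 33205}{29920 + 11} = \frac{-32985 + \sqrt{30}}{29931} = \left(-32985 + \sqrt{30}\right) \frac{1}{29931} = - \frac{10995}{9977} + \frac{\sqrt{30}}{29931}$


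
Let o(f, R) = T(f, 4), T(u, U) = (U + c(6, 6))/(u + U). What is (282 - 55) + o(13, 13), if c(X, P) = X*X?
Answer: 3899/17 ≈ 229.35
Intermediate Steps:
c(X, P) = X**2
T(u, U) = (36 + U)/(U + u) (T(u, U) = (U + 6**2)/(u + U) = (U + 36)/(U + u) = (36 + U)/(U + u))
o(f, R) = 40/(4 + f) (o(f, R) = (36 + 4)/(4 + f) = 40/(4 + f))
(282 - 55) + o(13, 13) = (282 - 55) + 40/(4 + 13) = 227 + 40/17 = 3899/17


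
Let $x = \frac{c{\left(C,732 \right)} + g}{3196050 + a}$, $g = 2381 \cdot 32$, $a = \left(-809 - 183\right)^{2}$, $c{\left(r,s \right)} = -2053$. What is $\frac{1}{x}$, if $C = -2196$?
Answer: $\frac{4180114}{74139} \approx 56.382$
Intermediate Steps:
$a = 984064$ ($a = \left(-809 - 183\right)^{2} = \left(-992\right)^{2} = 984064$)
$g = 76192$
$x = \frac{74139}{4180114}$ ($x = \frac{-2053 + 76192}{3196050 + 984064} = \frac{74139}{4180114} \approx 0.017736$)
$\frac{1}{x} = \frac{1}{\frac{74139}{4180114}} = \frac{4180114}{74139}$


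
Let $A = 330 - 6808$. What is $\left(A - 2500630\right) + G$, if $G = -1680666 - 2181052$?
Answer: $-6368826$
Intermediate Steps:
$G = -3861718$
$A = -6478$ ($A = 330 - 6808 = -6478$)
$\left(A - 2500630\right) + G = \left(-6478 - 2500630\right) - 3861718 = -2507108 - 3861718 = -6368826$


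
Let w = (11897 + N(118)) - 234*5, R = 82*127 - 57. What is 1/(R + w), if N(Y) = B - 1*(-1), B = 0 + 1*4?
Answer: 1/21089 ≈ 4.7418e-5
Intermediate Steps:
B = 4 (B = 0 + 4 = 4)
N(Y) = 5 (N(Y) = 4 - 1*(-1) = 4 + 1 = 5)
R = 10357 (R = 10414 - 57 = 10357)
w = 10732 (w = (11897 + 5) - 234*5 = 11902 - 1170 = 10732)
1/(R + w) = 1/(10357 + 10732) = 1/21089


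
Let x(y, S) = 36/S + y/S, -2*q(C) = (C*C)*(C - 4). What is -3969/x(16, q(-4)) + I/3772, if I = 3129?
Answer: -239496411/49036 ≈ -4884.1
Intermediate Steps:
q(C) = -C²*(-4 + C)/2 (q(C) = -C*C*(C - 4)/2 = -C²*(-4 + C)/2)
-3969/x(16, q(-4)) + I/3772 = -3969*8*(4 - 1*(-4))/(36 + 16) + 3129/3772 = -3969/(52/((½)*16*(4 + 4))) + 3129*(1/3772) = -3969/(52/((½)*16*8)) + 3129/3772 = -3969/(52/64) + 3129/3772 = -3969/((1/64)*52) + 3129/3772 = -3969/13/16 + 3129/3772 = -3969*16/13 + 3129/3772 = -63504/13 + 3129/3772 = -239496411/49036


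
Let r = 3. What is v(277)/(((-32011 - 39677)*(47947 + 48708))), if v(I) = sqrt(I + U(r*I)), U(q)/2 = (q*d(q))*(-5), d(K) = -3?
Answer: -sqrt(25207)/6929003640 ≈ -2.2913e-8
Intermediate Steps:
U(q) = 30*q (U(q) = 2*((q*(-3))*(-5)) = 2*(-3*q*(-5)) = 2*(15*q) = 30*q)
v(I) = sqrt(91)*sqrt(I) (v(I) = sqrt(I + 30*(3*I)) = sqrt(I + 90*I) = sqrt(91*I) = sqrt(91)*sqrt(I))
v(277)/(((-32011 - 39677)*(47947 + 48708))) = (sqrt(91)*sqrt(277))/(((-32011 - 39677)*(47947 + 48708))) = sqrt(25207)/((-71688*96655)) = sqrt(25207)/(-6929003640) = sqrt(25207)*(-1/6929003640) = -sqrt(25207)/6929003640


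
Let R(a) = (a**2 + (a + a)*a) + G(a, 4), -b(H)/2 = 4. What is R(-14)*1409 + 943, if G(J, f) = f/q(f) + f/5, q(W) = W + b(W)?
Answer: 4145766/5 ≈ 8.2915e+5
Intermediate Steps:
b(H) = -8 (b(H) = -2*4 = -8)
q(W) = -8 + W (q(W) = W - 8 = -8 + W)
G(J, f) = f/5 + f/(-8 + f) (G(J, f) = f/(-8 + f) + f/5 = f/5 + f/(-8 + f))
R(a) = -1/5 + 3*a**2 (R(a) = (a**2 + (a + a)*a) + (1/5)*4*(-3 + 4)/(-8 + 4) = (a**2 + (2*a)*a) + (1/5)*4*1/(-4) = (a**2 + 2*a**2) + (1/5)*4*(-1/4)*1 = 3*a**2 - 1/5 = -1/5 + 3*a**2)
R(-14)*1409 + 943 = (-1/5 + 3*(-14)**2)*1409 + 943 = (-1/5 + 3*196)*1409 + 943 = (-1/5 + 588)*1409 + 943 = (2939/5)*1409 + 943 = 4141051/5 + 943 = 4145766/5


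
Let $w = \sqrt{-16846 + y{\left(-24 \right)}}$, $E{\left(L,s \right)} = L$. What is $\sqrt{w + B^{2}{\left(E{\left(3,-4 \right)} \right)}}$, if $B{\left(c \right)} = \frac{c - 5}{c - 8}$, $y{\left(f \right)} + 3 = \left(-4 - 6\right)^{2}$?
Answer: $\frac{\sqrt{4 + 75 i \sqrt{1861}}}{5} \approx 8.0492 + 8.0392 i$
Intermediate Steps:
$y{\left(f \right)} = 97$ ($y{\left(f \right)} = -3 + \left(-4 - 6\right)^{2} = -3 + \left(-10\right)^{2} = -3 + 100 = 97$)
$B{\left(c \right)} = \frac{-5 + c}{-8 + c}$
$w = 3 i \sqrt{1861}$ ($w = \sqrt{-16846 + 97} = \sqrt{-16749} = 3 i \sqrt{1861} \approx 129.42 i$)
$\sqrt{w + B^{2}{\left(E{\left(3,-4 \right)} \right)}} = \sqrt{3 i \sqrt{1861} + \left(\frac{-5 + 3}{-8 + 3}\right)^{2}} = \sqrt{3 i \sqrt{1861} + \left(\frac{1}{-5} \left(-2\right)\right)^{2}} = \sqrt{3 i \sqrt{1861} + \left(\left(- \frac{1}{5}\right) \left(-2\right)\right)^{2}} = \sqrt{3 i \sqrt{1861} + \left(\frac{2}{5}\right)^{2}} = \sqrt{3 i \sqrt{1861} + \frac{4}{25}} = \sqrt{\frac{4}{25} + 3 i \sqrt{1861}}$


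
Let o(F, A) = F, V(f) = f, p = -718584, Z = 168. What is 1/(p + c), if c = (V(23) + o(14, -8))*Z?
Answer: -1/712368 ≈ -1.4038e-6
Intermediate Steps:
c = 6216 (c = (23 + 14)*168 = 37*168 = 6216)
1/(p + c) = 1/(-718584 + 6216) = 1/(-712368) = -1/712368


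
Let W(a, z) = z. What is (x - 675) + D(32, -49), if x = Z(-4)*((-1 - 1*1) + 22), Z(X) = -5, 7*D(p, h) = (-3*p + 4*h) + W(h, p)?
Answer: -5685/7 ≈ -812.14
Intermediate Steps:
D(p, h) = -2*p/7 + 4*h/7 (D(p, h) = ((-3*p + 4*h) + p)/7 = (-2*p + 4*h)/7 = -2*p/7 + 4*h/7)
x = -100 (x = -5*((-1 - 1*1) + 22) = -5*((-1 - 1) + 22) = -5*(-2 + 22) = -5*20 = -100)
(x - 675) + D(32, -49) = (-100 - 675) + (-2/7*32 + (4/7)*(-49)) = -775 + (-64/7 - 28) = -775 - 260/7 = -5685/7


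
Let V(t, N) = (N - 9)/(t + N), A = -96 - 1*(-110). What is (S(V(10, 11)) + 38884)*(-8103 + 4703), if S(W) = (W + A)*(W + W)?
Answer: -58306695200/441 ≈ -1.3221e+8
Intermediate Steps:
A = 14 (A = -96 + 110 = 14)
V(t, N) = (-9 + N)/(N + t)
S(W) = 2*W*(14 + W) (S(W) = (W + 14)*(W + W) = (14 + W)*(2*W) = 2*W*(14 + W))
(S(V(10, 11)) + 38884)*(-8103 + 4703) = (2*((-9 + 11)/(11 + 10))*(14 + (-9 + 11)/(11 + 10)) + 38884)*(-8103 + 4703) = (2*(2/21)*(14 + 2/21) + 38884)*(-3400) = (2*(2/21)*(296/21) + 38884)*(-3400) = (1184/441 + 38884)*(-3400) = (17149028/441)*(-3400) = -58306695200/441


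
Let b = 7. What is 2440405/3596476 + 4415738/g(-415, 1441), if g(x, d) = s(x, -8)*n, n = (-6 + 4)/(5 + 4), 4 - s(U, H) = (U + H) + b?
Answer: -2977662744029/62938330 ≈ -47311.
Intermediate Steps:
s(U, H) = -3 - H - U (s(U, H) = 4 - ((U + H) + 7) = 4 - ((H + U) + 7) = 4 - (7 + H + U) = 4 + (-7 - H - U) = -3 - H - U)
n = -2/9 ≈ -0.22222
g(x, d) = -10/9 + 2*x/9 (g(x, d) = (-3 - 1*(-8) - x)*(-2/9) = (-3 + 8 - x)*(-2/9) = (5 - x)*(-2/9) = -10/9 + 2*x/9)
2440405/3596476 + 4415738/g(-415, 1441) = 2440405/3596476 + 4415738/(-10/9 + (2/9)*(-415)) = 2440405*(1/3596476) + 4415738/(-10/9 - 830/9) = 2440405/3596476 + 4415738/(-280/3) = 2440405/3596476 + 4415738*(-3/280) = 2440405/3596476 - 6623607/140 = -2977662744029/62938330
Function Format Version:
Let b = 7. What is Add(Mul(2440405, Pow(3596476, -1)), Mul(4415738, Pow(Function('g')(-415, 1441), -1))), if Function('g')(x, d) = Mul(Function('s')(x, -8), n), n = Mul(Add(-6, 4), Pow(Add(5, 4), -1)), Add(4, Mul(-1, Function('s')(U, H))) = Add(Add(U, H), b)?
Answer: Rational(-2977662744029, 62938330) ≈ -47311.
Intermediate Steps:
Function('s')(U, H) = Add(-3, Mul(-1, H), Mul(-1, U)) (Function('s')(U, H) = Add(4, Mul(-1, Add(Add(U, H), 7))) = Add(4, Mul(-1, Add(Add(H, U), 7))) = Add(4, Mul(-1, Add(7, H, U))) = Add(4, Add(-7, Mul(-1, H), Mul(-1, U))) = Add(-3, Mul(-1, H), Mul(-1, U)))
n = Rational(-2, 9) (n = Mul(-2, Pow(9, -1)) = Mul(-2, Rational(1, 9)) = Rational(-2, 9) ≈ -0.22222)
Function('g')(x, d) = Add(Rational(-10, 9), Mul(Rational(2, 9), x)) (Function('g')(x, d) = Mul(Add(-3, Mul(-1, -8), Mul(-1, x)), Rational(-2, 9)) = Mul(Add(-3, 8, Mul(-1, x)), Rational(-2, 9)) = Mul(Add(5, Mul(-1, x)), Rational(-2, 9)) = Add(Rational(-10, 9), Mul(Rational(2, 9), x)))
Add(Mul(2440405, Pow(3596476, -1)), Mul(4415738, Pow(Function('g')(-415, 1441), -1))) = Add(Mul(2440405, Pow(3596476, -1)), Mul(4415738, Pow(Add(Rational(-10, 9), Mul(Rational(2, 9), -415)), -1))) = Add(Mul(2440405, Rational(1, 3596476)), Mul(4415738, Pow(Add(Rational(-10, 9), Rational(-830, 9)), -1))) = Add(Rational(2440405, 3596476), Mul(4415738, Pow(Rational(-280, 3), -1))) = Add(Rational(2440405, 3596476), Mul(4415738, Rational(-3, 280))) = Add(Rational(2440405, 3596476), Rational(-6623607, 140)) = Rational(-2977662744029, 62938330)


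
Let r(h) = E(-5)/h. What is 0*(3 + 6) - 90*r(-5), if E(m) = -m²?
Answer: -450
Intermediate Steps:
r(h) = -25/h (r(h) = (-1*(-5)²)/h = (-1*25)/h = -25/h)
0*(3 + 6) - 90*r(-5) = 0*(3 + 6) - (-2250)/(-5) = 0*9 - (-2250)*(-1)/5 = 0 - 90*5 = 0 - 450 = -450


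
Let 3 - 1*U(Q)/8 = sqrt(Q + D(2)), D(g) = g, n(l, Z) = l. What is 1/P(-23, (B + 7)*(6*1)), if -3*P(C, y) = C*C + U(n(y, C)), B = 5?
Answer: -1659/301073 - 24*sqrt(74)/301073 ≈ -0.0061960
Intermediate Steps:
U(Q) = 24 - 8*sqrt(2 + Q) (U(Q) = 24 - 8*sqrt(Q + 2) = 24 - 8*sqrt(2 + Q))
P(C, y) = -8 - C**2/3 + 8*sqrt(2 + y)/3 (P(C, y) = -(C*C + (24 - 8*sqrt(2 + y)))/3 = -(C**2 + (24 - 8*sqrt(2 + y)))/3 = -(24 + C**2 - 8*sqrt(2 + y))/3 = -8 - C**2/3 + 8*sqrt(2 + y)/3)
1/P(-23, (B + 7)*(6*1)) = 1/(-8 - 1/3*(-23)**2 + 8*sqrt(2 + (5 + 7)*(6*1))/3) = 1/(-8 - 1/3*529 + 8*sqrt(2 + 12*6)/3) = 1/(-8 - 529/3 + 8*sqrt(2 + 72)/3) = 1/(-8 - 529/3 + 8*sqrt(74)/3) = 1/(-553/3 + 8*sqrt(74)/3)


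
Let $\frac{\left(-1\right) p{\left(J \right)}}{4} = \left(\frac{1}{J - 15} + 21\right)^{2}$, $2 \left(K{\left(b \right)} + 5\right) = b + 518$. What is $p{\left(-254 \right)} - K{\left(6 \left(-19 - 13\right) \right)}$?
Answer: $- \frac{139032654}{72361} \approx -1921.4$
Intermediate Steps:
$K{\left(b \right)} = 254 + \frac{b}{2}$ ($K{\left(b \right)} = -5 + \frac{b + 518}{2} = -5 + \frac{518 + b}{2} = -5 + \left(259 + \frac{b}{2}\right) = 254 + \frac{b}{2}$)
$p{\left(J \right)} = - 4 \left(21 + \frac{1}{-15 + J}\right)^{2}$ ($p{\left(J \right)} = - 4 \left(\frac{1}{J - 15} + 21\right)^{2} = - 4 \left(\frac{1}{-15 + J} + 21\right)^{2} = - 4 \left(21 + \frac{1}{-15 + J}\right)^{2}$)
$p{\left(-254 \right)} - K{\left(6 \left(-19 - 13\right) \right)} = - \frac{4 \left(-314 + 21 \left(-254\right)\right)^{2}}{\left(-15 - 254\right)^{2}} - \left(254 + \frac{6 \left(-19 - 13\right)}{2}\right) = - \frac{4 \left(-314 - 5334\right)^{2}}{72361} - \left(254 + \frac{6 \left(-32\right)}{2}\right) = \left(-4\right) \left(-5648\right)^{2} \cdot \frac{1}{72361} - \left(254 + \frac{1}{2} \left(-192\right)\right) = \left(-4\right) 31899904 \cdot \frac{1}{72361} - \left(254 - 96\right) = - \frac{127599616}{72361} - 158 = - \frac{139032654}{72361}$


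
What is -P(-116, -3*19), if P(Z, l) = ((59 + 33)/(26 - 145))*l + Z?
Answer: 8560/119 ≈ 71.933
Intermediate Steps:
P(Z, l) = Z - 92*l/119 (P(Z, l) = (92/(-119))*l + Z = (92*(-1/119))*l + Z = -92*l/119 + Z = Z - 92*l/119)
-P(-116, -3*19) = -(-116 - (-276)*19/119) = -(-116 - 92/119*(-57)) = -(-116 + 5244/119) = -1*(-8560/119) = 8560/119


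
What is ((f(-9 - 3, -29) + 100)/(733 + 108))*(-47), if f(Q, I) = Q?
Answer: -4136/841 ≈ -4.9180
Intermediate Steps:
((f(-9 - 3, -29) + 100)/(733 + 108))*(-47) = (((-9 - 3) + 100)/(733 + 108))*(-47) = ((-12 + 100)/841)*(-47) = (88*(1/841))*(-47) = (88/841)*(-47) = -4136/841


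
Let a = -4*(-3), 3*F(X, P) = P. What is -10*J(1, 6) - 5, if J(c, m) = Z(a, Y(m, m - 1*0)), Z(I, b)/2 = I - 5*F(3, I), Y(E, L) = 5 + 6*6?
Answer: 155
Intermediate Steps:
F(X, P) = P/3
Y(E, L) = 41 (Y(E, L) = 5 + 36 = 41)
a = 12
Z(I, b) = -4*I/3 (Z(I, b) = 2*(I - 5*I/3) = 2*(-2*I/3) = -4*I/3)
J(c, m) = -16 (J(c, m) = -4/3*12 = -16)
-10*J(1, 6) - 5 = -10*(-16) - 5 = 160 - 5 = 155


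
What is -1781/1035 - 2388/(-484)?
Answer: 402394/125235 ≈ 3.2131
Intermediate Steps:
-1781/1035 - 2388/(-484) = -1781*1/1035 - 2388*(-1/484) = -1781/1035 + 597/121 = 402394/125235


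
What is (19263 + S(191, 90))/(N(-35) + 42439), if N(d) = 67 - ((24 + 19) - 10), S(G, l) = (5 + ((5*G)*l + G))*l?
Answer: 7772403/42473 ≈ 183.00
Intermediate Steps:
S(G, l) = l*(5 + G + 5*G*l) (S(G, l) = (5 + (5*G*l + G))*l = (5 + (G + 5*G*l))*l = (5 + G + 5*G*l)*l = l*(5 + G + 5*G*l))
N(d) = 34 (N(d) = 67 - (43 - 10) = 67 - 1*33 = 67 - 33 = 34)
(19263 + S(191, 90))/(N(-35) + 42439) = (19263 + 90*(5 + 191 + 5*191*90))/(34 + 42439) = (19263 + 90*(5 + 191 + 85950))/42473 = (19263 + 90*86146)*(1/42473) = (19263 + 7753140)*(1/42473) = 7772403*(1/42473) = 7772403/42473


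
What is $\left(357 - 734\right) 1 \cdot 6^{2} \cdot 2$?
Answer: $-27144$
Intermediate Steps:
$\left(357 - 734\right) 1 \cdot 6^{2} \cdot 2 = - 377 \cdot 1 \cdot 36 \cdot 2 = - 377 \cdot 36 \cdot 2 = \left(-377\right) 72 = -27144$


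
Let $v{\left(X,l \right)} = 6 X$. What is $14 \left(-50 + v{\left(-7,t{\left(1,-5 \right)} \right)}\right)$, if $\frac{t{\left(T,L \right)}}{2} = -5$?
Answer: $-1288$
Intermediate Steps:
$t{\left(T,L \right)} = -10$ ($t{\left(T,L \right)} = 2 \left(-5\right) = -10$)
$14 \left(-50 + v{\left(-7,t{\left(1,-5 \right)} \right)}\right) = 14 \left(-50 + 6 \left(-7\right)\right) = 14 \left(-50 - 42\right) = 14 \left(-92\right) = -1288$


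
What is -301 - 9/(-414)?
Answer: -13845/46 ≈ -300.98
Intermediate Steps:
-301 - 9/(-414) = -301 - 9*(-1/414) = -301 + 1/46 = -13845/46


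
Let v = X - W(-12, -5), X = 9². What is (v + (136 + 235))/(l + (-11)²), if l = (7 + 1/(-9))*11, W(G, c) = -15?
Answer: 4203/1771 ≈ 2.3732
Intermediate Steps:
X = 81
l = 682/9 (l = (7 - ⅑)*11 = (62/9)*11 = 682/9 ≈ 75.778)
v = 96 (v = 81 - 1*(-15) = 81 + 15 = 96)
(v + (136 + 235))/(l + (-11)²) = (96 + (136 + 235))/(682/9 + (-11)²) = (96 + 371)/(682/9 + 121) = 467/(1771/9) = 467*(9/1771) = 4203/1771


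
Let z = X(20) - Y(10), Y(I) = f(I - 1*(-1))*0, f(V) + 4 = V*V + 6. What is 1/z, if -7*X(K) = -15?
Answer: 7/15 ≈ 0.46667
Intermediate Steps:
X(K) = 15/7 (X(K) = -1/7*(-15) = 15/7)
f(V) = 2 + V**2 (f(V) = -4 + (V*V + 6) = -4 + (V**2 + 6) = -4 + (6 + V**2) = 2 + V**2)
Y(I) = 0 (Y(I) = (2 + (I - 1*(-1))**2)*0 = (2 + (I + 1)**2)*0 = (2 + (1 + I)**2)*0 = 0)
z = 15/7 (z = 15/7 - 1*0 = 15/7 + 0 = 15/7 ≈ 2.1429)
1/z = 1/(15/7) = 7/15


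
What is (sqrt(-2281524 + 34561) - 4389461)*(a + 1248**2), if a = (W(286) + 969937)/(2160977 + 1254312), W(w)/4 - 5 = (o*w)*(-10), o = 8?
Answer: -23348979102300596873/3415289 + 5319327157093*I*sqrt(2246963)/3415289 ≈ -6.8366e+12 + 2.3347e+9*I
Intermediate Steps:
W(w) = 20 - 320*w (W(w) = 20 + 4*((8*w)*(-10)) = 20 + 4*(-80*w) = 20 - 320*w)
a = 878437/3415289 (a = ((20 - 320*286) + 969937)/(2160977 + 1254312) = ((20 - 91520) + 969937)/3415289 = (-91500 + 969937)*(1/3415289) = 878437*(1/3415289) = 878437/3415289 ≈ 0.25721)
(sqrt(-2281524 + 34561) - 4389461)*(a + 1248**2) = (sqrt(-2281524 + 34561) - 4389461)*(878437/3415289 + 1248**2) = (sqrt(-2246963) - 4389461)*(878437/3415289 + 1557504) = (I*sqrt(2246963) - 4389461)*(5319327157093/3415289) = (-4389461 + I*sqrt(2246963))*(5319327157093/3415289) = -23348979102300596873/3415289 + 5319327157093*I*sqrt(2246963)/3415289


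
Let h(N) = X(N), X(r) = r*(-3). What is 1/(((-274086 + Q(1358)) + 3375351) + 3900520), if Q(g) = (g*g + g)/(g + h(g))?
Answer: 2/14002211 ≈ 1.4283e-7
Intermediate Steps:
X(r) = -3*r
h(N) = -3*N
Q(g) = -(g + g²)/(2*g) (Q(g) = (g*g + g)/(g - 3*g) = (g² + g)/((-2*g)) = (g + g²)*(-1/(2*g)) = -(g + g²)/(2*g))
1/(((-274086 + Q(1358)) + 3375351) + 3900520) = 1/(((-274086 + (-½ - ½*1358)) + 3375351) + 3900520) = 1/(((-274086 + (-½ - 679)) + 3375351) + 3900520) = 1/(((-274086 - 1359/2) + 3375351) + 3900520) = 1/((-549531/2 + 3375351) + 3900520) = 1/(6201171/2 + 3900520) = 1/(14002211/2) = 2/14002211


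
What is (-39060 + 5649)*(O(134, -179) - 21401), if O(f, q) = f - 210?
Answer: 717568047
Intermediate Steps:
O(f, q) = -210 + f
(-39060 + 5649)*(O(134, -179) - 21401) = (-39060 + 5649)*((-210 + 134) - 21401) = -33411*(-76 - 21401) = -33411*(-21477) = 717568047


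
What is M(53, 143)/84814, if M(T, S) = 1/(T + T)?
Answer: 1/8990284 ≈ 1.1123e-7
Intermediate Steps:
M(T, S) = 1/(2*T)
M(53, 143)/84814 = ((1/2)/53)/84814 = ((1/2)*(1/53))*(1/84814) = (1/106)*(1/84814) = 1/8990284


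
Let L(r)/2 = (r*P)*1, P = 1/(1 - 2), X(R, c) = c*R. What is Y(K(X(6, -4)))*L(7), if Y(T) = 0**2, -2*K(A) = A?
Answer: 0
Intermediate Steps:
X(R, c) = R*c
K(A) = -A/2
Y(T) = 0
P = -1 (P = 1/(-1) = -1)
L(r) = -2*r (L(r) = 2*((r*(-1))*1) = 2*(-r*1) = 2*(-r) = -2*r)
Y(K(X(6, -4)))*L(7) = 0*(-2*7) = 0*(-14) = 0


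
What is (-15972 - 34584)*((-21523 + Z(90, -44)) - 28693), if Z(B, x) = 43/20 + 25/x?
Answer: 12693200628/5 ≈ 2.5386e+9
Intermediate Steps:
Z(B, x) = 43/20 + 25/x (Z(B, x) = 43*(1/20) + 25/x = 43/20 + 25/x)
(-15972 - 34584)*((-21523 + Z(90, -44)) - 28693) = (-15972 - 34584)*((-21523 + (43/20 + 25/(-44))) - 28693) = -50556*((-21523 + (43/20 + 25*(-1/44))) - 28693) = -50556*((-21523 + (43/20 - 25/44)) - 28693) = -50556*((-21523 + 87/55) - 28693) = -50556*(-1183678/55 - 28693) = -50556*(-2761793/55) = 12693200628/5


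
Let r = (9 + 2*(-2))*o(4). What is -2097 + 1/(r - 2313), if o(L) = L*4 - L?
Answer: -4724542/2253 ≈ -2097.0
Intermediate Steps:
o(L) = 3*L (o(L) = 4*L - L = 3*L)
r = 60 (r = (9 + 2*(-2))*(3*4) = (9 - 4)*12 = 5*12 = 60)
-2097 + 1/(r - 2313) = -2097 + 1/(60 - 2313) = -2097 + 1/(-2253) = -2097 - 1/2253 = -4724542/2253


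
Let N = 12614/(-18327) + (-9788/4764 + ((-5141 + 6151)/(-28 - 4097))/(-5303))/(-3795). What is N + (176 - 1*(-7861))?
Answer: 323597227175261578204/40266880680349125 ≈ 8036.3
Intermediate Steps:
N = -27692852704339421/40266880680349125 (N = 12614*(-1/18327) + (-9788*1/4764 + (1010/(-4125))*(-1/5303))*(-1/3795) = -12614/18327 + (-2447/1191 + (1010*(-1/4125))*(-1/5303))*(-1/3795) = -12614/18327 + (-2447/1191 - 202/825*(-1/5303))*(-1/3795) = -12614/18327 + (-2447/1191 + 202/4374975)*(-1/3795) = -12614/18327 - 3568441081/1736865075*(-1/3795) = -12614/18327 + 3568441081/6591402959625 = -27692852704339421/40266880680349125 ≈ -0.68773)
N + (176 - 1*(-7861)) = -27692852704339421/40266880680349125 + (176 - 1*(-7861)) = -27692852704339421/40266880680349125 + (176 + 7861) = -27692852704339421/40266880680349125 + 8037 = 323597227175261578204/40266880680349125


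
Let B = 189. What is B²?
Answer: 35721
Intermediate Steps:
B² = 189² = 35721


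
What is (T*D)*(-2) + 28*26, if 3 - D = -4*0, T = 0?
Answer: 728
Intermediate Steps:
D = 3 (D = 3 - (-4)*0 = 3 - 1*0 = 3 + 0 = 3)
(T*D)*(-2) + 28*26 = (0*3)*(-2) + 28*26 = 0*(-2) + 728 = 0 + 728 = 728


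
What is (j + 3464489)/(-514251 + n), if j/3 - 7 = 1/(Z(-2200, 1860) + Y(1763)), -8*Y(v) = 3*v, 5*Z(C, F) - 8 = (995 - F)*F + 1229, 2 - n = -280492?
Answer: -44649735287870/3012601542993 ≈ -14.821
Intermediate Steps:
n = 280494 (n = 2 - 1*(-280492) = 2 + 280492 = 280494)
Z(C, F) = 1237/5 + F*(995 - F)/5 (Z(C, F) = 8/5 + ((995 - F)*F + 1229)/5 = 8/5 + (F*(995 - F) + 1229)/5 = 8/5 + (1229 + F*(995 - F))/5 = 8/5 + (1229/5 + F*(995 - F)/5) = 1237/5 + F*(995 - F)/5)
Y(v) = -3*v/8
j = 270642609/12887749 (j = 21 + 3/((1237/5 + 199*1860 - ⅕*1860²) - 3/8*1763) = 21 + 3/((1237/5 + 370140 - ⅕*3459600) - 5289/8) = 21 + 3/((1237/5 + 370140 - 691920) - 5289/8) = 21 + 3/(-1607663/5 - 5289/8) = 21 + 3/(-12887749/40) = 21 + 3*(-40/12887749) = 21 - 120/12887749 = 270642609/12887749 ≈ 21.000)
(j + 3464489)/(-514251 + n) = (270642609/12887749 + 3464489)/(-514251 + 280494) = (44649735287870/12887749)/(-233757) = (44649735287870/12887749)*(-1/233757) = -44649735287870/3012601542993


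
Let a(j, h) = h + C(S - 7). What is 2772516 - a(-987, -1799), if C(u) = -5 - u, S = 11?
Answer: 2774324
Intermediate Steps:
a(j, h) = -9 + h (a(j, h) = h + (-5 - (11 - 7)) = h + (-5 - 1*4) = h + (-5 - 4) = h - 9 = -9 + h)
2772516 - a(-987, -1799) = 2772516 - (-9 - 1799) = 2772516 - 1*(-1808) = 2772516 + 1808 = 2774324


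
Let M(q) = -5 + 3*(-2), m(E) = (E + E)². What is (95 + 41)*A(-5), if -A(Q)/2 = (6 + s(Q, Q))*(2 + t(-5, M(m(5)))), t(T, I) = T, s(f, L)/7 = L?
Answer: -23664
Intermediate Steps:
m(E) = 4*E² (m(E) = (2*E)² = 4*E²)
s(f, L) = 7*L
M(q) = -11 (M(q) = -5 - 6 = -11)
A(Q) = 36 + 42*Q (A(Q) = -2*(6 + 7*Q)*(2 - 5) = -2*(6 + 7*Q)*(-3) = -2*(-18 - 21*Q) = 36 + 42*Q)
(95 + 41)*A(-5) = (95 + 41)*(36 + 42*(-5)) = 136*(36 - 210) = 136*(-174) = -23664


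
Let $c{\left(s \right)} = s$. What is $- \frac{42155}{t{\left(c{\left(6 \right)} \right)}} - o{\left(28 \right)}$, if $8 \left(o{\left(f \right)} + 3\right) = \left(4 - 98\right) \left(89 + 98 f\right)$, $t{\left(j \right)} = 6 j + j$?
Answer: $\frac{2712113}{84} \approx 32287.0$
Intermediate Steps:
$t{\left(j \right)} = 7 j$
$o{\left(f \right)} = - \frac{4195}{4} - \frac{2303 f}{2}$ ($o{\left(f \right)} = -3 + \frac{\left(4 - 98\right) \left(89 + 98 f\right)}{8} = -3 + \frac{\left(-94\right) \left(89 + 98 f\right)}{8} = -3 + \frac{-8366 - 9212 f}{8} = -3 - \left(\frac{4183}{4} + \frac{2303 f}{2}\right) = - \frac{4195}{4} - \frac{2303 f}{2}$)
$- \frac{42155}{t{\left(c{\left(6 \right)} \right)}} - o{\left(28 \right)} = - \frac{42155}{7 \cdot 6} - \left(- \frac{4195}{4} - 32242\right) = - \frac{42155}{42} - \left(- \frac{4195}{4} - 32242\right) = \left(-42155\right) \frac{1}{42} - - \frac{133163}{4} = - \frac{42155}{42} + \frac{133163}{4} = \frac{2712113}{84}$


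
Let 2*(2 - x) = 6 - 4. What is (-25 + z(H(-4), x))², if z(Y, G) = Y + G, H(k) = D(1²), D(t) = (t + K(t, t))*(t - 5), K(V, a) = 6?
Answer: 2704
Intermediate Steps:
x = 1 (x = 2 - (6 - 4)/2 = 2 - ½*2 = 2 - 1 = 1)
D(t) = (-5 + t)*(6 + t) (D(t) = (t + 6)*(t - 5) = (6 + t)*(-5 + t) = (-5 + t)*(6 + t))
H(k) = -28 (H(k) = -30 + 1² + (1²)² = -30 + 1 + 1² = -30 + 1 + 1 = -28)
z(Y, G) = G + Y
(-25 + z(H(-4), x))² = (-25 + (1 - 28))² = (-25 - 27)² = (-52)² = 2704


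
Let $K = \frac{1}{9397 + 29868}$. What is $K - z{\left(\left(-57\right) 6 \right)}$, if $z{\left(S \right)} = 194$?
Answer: $- \frac{7617409}{39265} \approx -194.0$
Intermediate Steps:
$K = \frac{1}{39265} \approx 2.5468 \cdot 10^{-5}$
$K - z{\left(\left(-57\right) 6 \right)} = \frac{1}{39265} - 194 = - \frac{7617409}{39265}$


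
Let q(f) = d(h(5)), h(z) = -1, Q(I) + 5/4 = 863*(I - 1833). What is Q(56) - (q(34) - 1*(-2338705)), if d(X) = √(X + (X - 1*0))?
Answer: -15489029/4 - I*√2 ≈ -3.8723e+6 - 1.4142*I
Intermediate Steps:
Q(I) = -6327521/4 + 863*I (Q(I) = -5/4 + 863*(I - 1833) = -5/4 + 863*(-1833 + I) = -5/4 + (-1581879 + 863*I) = -6327521/4 + 863*I)
d(X) = √2*√X (d(X) = √(X + (X + 0)) = √(X + X) = √(2*X) = √2*√X)
q(f) = I*√2 (q(f) = √2*√(-1) = √2*I = I*√2)
Q(56) - (q(34) - 1*(-2338705)) = (-6327521/4 + 863*56) - (I*√2 - 1*(-2338705)) = (-6327521/4 + 48328) - (I*√2 + 2338705) = -6134209/4 - (2338705 + I*√2) = -6134209/4 + (-2338705 - I*√2) = -15489029/4 - I*√2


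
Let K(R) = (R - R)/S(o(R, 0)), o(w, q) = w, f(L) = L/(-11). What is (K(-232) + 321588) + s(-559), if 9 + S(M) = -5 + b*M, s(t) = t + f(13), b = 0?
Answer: 3531306/11 ≈ 3.2103e+5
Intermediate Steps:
f(L) = -L/11 (f(L) = L*(-1/11) = -L/11)
s(t) = -13/11 + t (s(t) = t - 1/11*13 = t - 13/11 = -13/11 + t)
S(M) = -14 (S(M) = -9 + (-5 + 0*M) = -9 + (-5 + 0) = -9 - 5 = -14)
K(R) = 0 (K(R) = (R - R)/(-14) = 0*(-1/14) = 0)
(K(-232) + 321588) + s(-559) = (0 + 321588) + (-13/11 - 559) = 321588 - 6162/11 = 3531306/11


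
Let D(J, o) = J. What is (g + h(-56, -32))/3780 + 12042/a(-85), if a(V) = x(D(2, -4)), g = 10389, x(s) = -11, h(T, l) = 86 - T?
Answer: -45402919/41580 ≈ -1091.9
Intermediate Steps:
a(V) = -11
(g + h(-56, -32))/3780 + 12042/a(-85) = (10389 + (86 - 1*(-56)))/3780 + 12042/(-11) = (10389 + (86 + 56))*(1/3780) + 12042*(-1/11) = (10389 + 142)*(1/3780) - 12042/11 = 10531*(1/3780) - 12042/11 = 10531/3780 - 12042/11 = -45402919/41580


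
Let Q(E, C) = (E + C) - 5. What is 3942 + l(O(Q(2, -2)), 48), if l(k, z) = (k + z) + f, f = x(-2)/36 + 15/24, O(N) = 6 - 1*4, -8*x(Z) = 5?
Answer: 1149871/288 ≈ 3992.6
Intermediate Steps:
x(Z) = -5/8 (x(Z) = -⅛*5 = -5/8)
Q(E, C) = -5 + C + E (Q(E, C) = (C + E) - 5 = -5 + C + E)
O(N) = 2 (O(N) = 6 - 4 = 2)
f = 175/288 (f = -5/8/36 + 15/24 = -5/8*1/36 + 15*(1/24) = -5/288 + 5/8 = 175/288 ≈ 0.60764)
l(k, z) = 175/288 + k + z (l(k, z) = (k + z) + 175/288 = 175/288 + k + z)
3942 + l(O(Q(2, -2)), 48) = 3942 + (175/288 + 2 + 48) = 3942 + 14575/288 = 1149871/288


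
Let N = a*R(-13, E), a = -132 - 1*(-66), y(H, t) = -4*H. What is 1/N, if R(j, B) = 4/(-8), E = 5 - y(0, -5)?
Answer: 1/33 ≈ 0.030303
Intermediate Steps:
E = 5 (E = 5 - (-4)*0 = 5 - 1*0 = 5 + 0 = 5)
R(j, B) = -½ (R(j, B) = 4*(-⅛) = -½)
a = -66 (a = -132 + 66 = -66)
N = 33 (N = -66*(-½) = 33)
1/N = 1/33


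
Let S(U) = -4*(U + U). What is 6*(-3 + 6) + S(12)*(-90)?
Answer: 8658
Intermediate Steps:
S(U) = -8*U
6*(-3 + 6) + S(12)*(-90) = 6*(-3 + 6) - 8*12*(-90) = 6*3 - 96*(-90) = 18 + 8640 = 8658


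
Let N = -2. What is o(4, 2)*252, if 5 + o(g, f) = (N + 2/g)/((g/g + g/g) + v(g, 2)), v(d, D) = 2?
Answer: -2709/2 ≈ -1354.5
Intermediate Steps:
o(g, f) = -11/2 + 1/(2*g) (o(g, f) = -5 + (-2 + 2/g)/((g/g + g/g) + 2) = -5 + (-2 + 2/g)/((1 + 1) + 2) = -5 + (-2 + 2/g)/(2 + 2) = -5 + (-2 + 2/g)/4 = -5 + (-2 + 2/g)*(¼) = -5 + (-½ + 1/(2*g)) = -11/2 + 1/(2*g))
o(4, 2)*252 = ((½)*(1 - 11*4)/4)*252 = ((½)*(¼)*(1 - 44))*252 = ((½)*(¼)*(-43))*252 = -43/8*252 = -2709/2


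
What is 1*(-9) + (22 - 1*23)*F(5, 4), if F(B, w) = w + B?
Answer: -18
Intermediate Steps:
F(B, w) = B + w
1*(-9) + (22 - 1*23)*F(5, 4) = 1*(-9) + (22 - 1*23)*(5 + 4) = -9 + (22 - 23)*9 = -9 - 1*9 = -9 - 9 = -18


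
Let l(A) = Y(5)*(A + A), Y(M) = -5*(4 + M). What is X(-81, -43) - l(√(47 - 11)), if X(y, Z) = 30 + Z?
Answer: 527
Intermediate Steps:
Y(M) = -20 - 5*M
l(A) = -90*A (l(A) = (-20 - 5*5)*(A + A) = (-20 - 25)*(2*A) = -90*A)
X(-81, -43) - l(√(47 - 11)) = (30 - 43) - (-90)*√(47 - 11) = -13 - (-90)*√36 = -13 - (-90)*6 = -13 - 1*(-540) = -13 + 540 = 527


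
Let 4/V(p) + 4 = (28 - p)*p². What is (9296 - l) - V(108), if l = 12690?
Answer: -791755713/233281 ≈ -3394.0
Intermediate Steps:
V(p) = 4/(-4 + p²*(28 - p)) (V(p) = 4/(-4 + (28 - p)*p²) = 4/(-4 + p²*(28 - p)))
(9296 - l) - V(108) = (9296 - 1*12690) - (-4)/(4 + 108³ - 28*108²) = (9296 - 12690) - (-4)/(4 + 1259712 - 28*11664) = -3394 - (-4)/(4 + 1259712 - 326592) = -3394 - (-4)/933124 = -3394 - 1*(-1/233281) = -3394 + 1/233281 = -791755713/233281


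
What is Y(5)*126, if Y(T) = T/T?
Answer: 126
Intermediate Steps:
Y(T) = 1
Y(5)*126 = 1*126 = 126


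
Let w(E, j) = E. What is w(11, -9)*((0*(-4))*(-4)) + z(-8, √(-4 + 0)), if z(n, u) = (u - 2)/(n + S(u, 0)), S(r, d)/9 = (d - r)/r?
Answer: 2/17 - 2*I/17 ≈ 0.11765 - 0.11765*I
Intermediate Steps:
S(r, d) = 9*(d - r)/r (S(r, d) = 9*((d - r)/r) = 9*(d - r)/r)
z(n, u) = (-2 + u)/(-9 + n) (z(n, u) = (u - 2)/(n + (-9 + 9*0/u)) = (-2 + u)/(n + (-9 + 0)) = (-2 + u)/(n - 9) = (-2 + u)/(-9 + n))
w(11, -9)*((0*(-4))*(-4)) + z(-8, √(-4 + 0)) = 11*((0*(-4))*(-4)) + (-2 + √(-4 + 0))/(-9 - 8) = 11*(0*(-4)) + (-2 + √(-4))/(-17) = 11*0 - (-2 + 2*I)/17 = 0 + (2/17 - 2*I/17) = 2/17 - 2*I/17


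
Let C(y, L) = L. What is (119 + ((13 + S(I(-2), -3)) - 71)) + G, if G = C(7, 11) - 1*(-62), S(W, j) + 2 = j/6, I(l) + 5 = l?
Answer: 263/2 ≈ 131.50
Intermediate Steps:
I(l) = -5 + l
S(W, j) = -2 + j/6
G = 73 (G = 11 - 1*(-62) = 11 + 62 = 73)
(119 + ((13 + S(I(-2), -3)) - 71)) + G = (119 + ((13 + (-2 + (⅙)*(-3))) - 71)) + 73 = (119 + ((13 + (-2 - ½)) - 71)) + 73 = (119 + ((13 - 5/2) - 71)) + 73 = (119 + (21/2 - 71)) + 73 = (119 - 121/2) + 73 = 117/2 + 73 = 263/2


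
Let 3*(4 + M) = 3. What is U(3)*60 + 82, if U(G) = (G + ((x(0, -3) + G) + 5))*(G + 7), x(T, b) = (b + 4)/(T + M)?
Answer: 6482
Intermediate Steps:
M = -3 (M = -4 + (⅓)*3 = -4 + 1 = -3)
x(T, b) = (4 + b)/(-3 + T) (x(T, b) = (b + 4)/(T - 3) = (4 + b)/(-3 + T))
U(G) = (7 + G)*(14/3 + 2*G) (U(G) = (G + (((4 - 3)/(-3 + 0) + G) + 5))*(G + 7) = (G + ((1/(-3) + G) + 5))*(7 + G) = (G + ((-⅓*1 + G) + 5))*(7 + G) = (G + ((-⅓ + G) + 5))*(7 + G) = (G + (14/3 + G))*(7 + G) = (14/3 + 2*G)*(7 + G) = (7 + G)*(14/3 + 2*G))
U(3)*60 + 82 = (98/3 + 2*3² + (56/3)*3)*60 + 82 = (98/3 + 2*9 + 56)*60 + 82 = (98/3 + 18 + 56)*60 + 82 = (320/3)*60 + 82 = 6400 + 82 = 6482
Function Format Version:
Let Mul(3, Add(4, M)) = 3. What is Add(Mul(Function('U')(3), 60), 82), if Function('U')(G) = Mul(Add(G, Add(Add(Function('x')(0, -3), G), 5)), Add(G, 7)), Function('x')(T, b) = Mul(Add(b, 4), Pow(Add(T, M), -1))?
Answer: 6482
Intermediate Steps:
M = -3 (M = Add(-4, Mul(Rational(1, 3), 3)) = Add(-4, 1) = -3)
Function('x')(T, b) = Mul(Pow(Add(-3, T), -1), Add(4, b)) (Function('x')(T, b) = Mul(Add(b, 4), Pow(Add(T, -3), -1)) = Mul(Add(4, b), Pow(Add(-3, T), -1)) = Mul(Pow(Add(-3, T), -1), Add(4, b)))
Function('U')(G) = Mul(Add(7, G), Add(Rational(14, 3), Mul(2, G))) (Function('U')(G) = Mul(Add(G, Add(Add(Mul(Pow(Add(-3, 0), -1), Add(4, -3)), G), 5)), Add(G, 7)) = Mul(Add(G, Add(Add(Mul(Pow(-3, -1), 1), G), 5)), Add(7, G)) = Mul(Add(G, Add(Add(Mul(Rational(-1, 3), 1), G), 5)), Add(7, G)) = Mul(Add(G, Add(Add(Rational(-1, 3), G), 5)), Add(7, G)) = Mul(Add(G, Add(Rational(14, 3), G)), Add(7, G)) = Mul(Add(Rational(14, 3), Mul(2, G)), Add(7, G)) = Mul(Add(7, G), Add(Rational(14, 3), Mul(2, G))))
Add(Mul(Function('U')(3), 60), 82) = Add(Mul(Add(Rational(98, 3), Mul(2, Pow(3, 2)), Mul(Rational(56, 3), 3)), 60), 82) = Add(Mul(Add(Rational(98, 3), Mul(2, 9), 56), 60), 82) = Add(Mul(Add(Rational(98, 3), 18, 56), 60), 82) = Add(Mul(Rational(320, 3), 60), 82) = Add(6400, 82) = 6482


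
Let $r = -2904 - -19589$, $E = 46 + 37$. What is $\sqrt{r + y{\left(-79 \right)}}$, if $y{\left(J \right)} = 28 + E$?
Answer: $2 \sqrt{4199} \approx 129.6$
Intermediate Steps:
$E = 83$
$r = 16685$ ($r = -2904 + 19589 = 16685$)
$y{\left(J \right)} = 111$ ($y{\left(J \right)} = 28 + 83 = 111$)
$\sqrt{r + y{\left(-79 \right)}} = \sqrt{16685 + 111} = \sqrt{16796} = 2 \sqrt{4199}$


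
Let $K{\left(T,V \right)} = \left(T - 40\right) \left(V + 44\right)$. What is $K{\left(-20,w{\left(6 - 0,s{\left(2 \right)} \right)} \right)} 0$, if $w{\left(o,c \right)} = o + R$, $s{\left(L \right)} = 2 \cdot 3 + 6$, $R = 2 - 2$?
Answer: $0$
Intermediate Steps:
$R = 0$
$s{\left(L \right)} = 12$ ($s{\left(L \right)} = 6 + 6 = 12$)
$w{\left(o,c \right)} = o$ ($w{\left(o,c \right)} = o + 0 = o$)
$K{\left(T,V \right)} = \left(-40 + T\right) \left(44 + V\right)$
$K{\left(-20,w{\left(6 - 0,s{\left(2 \right)} \right)} \right)} 0 = \left(-1760 - 40 \left(6 - 0\right) + 44 \left(-20\right) - 20 \left(6 - 0\right)\right) 0 = \left(-1760 - 40 \left(6 + 0\right) - 880 - 20 \left(6 + 0\right)\right) 0 = \left(-1760 - 240 - 880 - 120\right) 0 = \left(-3000\right) 0 = 0$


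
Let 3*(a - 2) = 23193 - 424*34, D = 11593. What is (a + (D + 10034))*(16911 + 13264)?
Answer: 2222811200/3 ≈ 7.4094e+8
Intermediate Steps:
a = 8783/3 (a = 2 + (23193 - 424*34)/3 = 2 + (23193 - 14416)/3 = 2 + (1/3)*8777 = 2 + 8777/3 = 8783/3 ≈ 2927.7)
(a + (D + 10034))*(16911 + 13264) = (8783/3 + (11593 + 10034))*(16911 + 13264) = (8783/3 + 21627)*30175 = (73664/3)*30175 = 2222811200/3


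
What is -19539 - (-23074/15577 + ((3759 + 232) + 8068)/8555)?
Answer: -2603781715638/133261235 ≈ -19539.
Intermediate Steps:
-19539 - (-23074/15577 + ((3759 + 232) + 8068)/8555) = -19539 - (-23074*1/15577 + (3991 + 8068)*(1/8555)) = -19539 - (-23074/15577 + 12059*(1/8555)) = -19539 - (-23074/15577 + 12059/8555) = -19539 - 1*(-9555027/133261235) = -19539 + 9555027/133261235 = -2603781715638/133261235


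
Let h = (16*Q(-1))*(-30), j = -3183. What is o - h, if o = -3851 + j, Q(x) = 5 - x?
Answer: -4154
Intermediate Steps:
h = -2880 (h = (16*(5 - 1*(-1)))*(-30) = (16*(5 + 1))*(-30) = (16*6)*(-30) = 96*(-30) = -2880)
o = -7034 (o = -3851 - 3183 = -7034)
o - h = -7034 - 1*(-2880) = -7034 + 2880 = -4154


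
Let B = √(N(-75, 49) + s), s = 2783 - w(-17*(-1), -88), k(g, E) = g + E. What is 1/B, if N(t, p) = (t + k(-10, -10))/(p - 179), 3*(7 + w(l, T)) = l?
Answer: √16944330/217235 ≈ 0.018949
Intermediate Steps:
w(l, T) = -7 + l/3
k(g, E) = E + g
s = 8353/3 (s = 2783 - (-7 + (-17*(-1))/3) = 2783 - (-7 + (⅓)*17) = 2783 - (-7 + 17/3) = 2783 - 1*(-4/3) = 2783 + 4/3 = 8353/3 ≈ 2784.3)
N(t, p) = (-20 + t)/(-179 + p) (N(t, p) = (t + (-10 - 10))/(p - 179) = (t - 20)/(-179 + p) = (-20 + t)/(-179 + p))
B = √16944330/78 (B = √((-20 - 75)/(-179 + 49) + 8353/3) = √(-95/(-130) + 8353/3) = √(-1/130*(-95) + 8353/3) = √(19/26 + 8353/3) = √(217235/78) = √16944330/78 ≈ 52.774)
1/B = 1/(√16944330/78) = √16944330/217235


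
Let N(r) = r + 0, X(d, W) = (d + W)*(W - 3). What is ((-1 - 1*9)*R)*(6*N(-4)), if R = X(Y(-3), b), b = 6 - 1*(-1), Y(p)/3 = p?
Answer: -1920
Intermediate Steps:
Y(p) = 3*p
b = 7 (b = 6 + 1 = 7)
X(d, W) = (-3 + W)*(W + d) (X(d, W) = (W + d)*(-3 + W) = (-3 + W)*(W + d))
R = -8 (R = 7² - 3*7 - 9*(-3) + 7*(3*(-3)) = 49 - 21 - 3*(-9) + 7*(-9) = 49 - 21 + 27 - 63 = -8)
N(r) = r
((-1 - 1*9)*R)*(6*N(-4)) = ((-1 - 1*9)*(-8))*(6*(-4)) = ((-1 - 9)*(-8))*(-24) = -10*(-8)*(-24) = 80*(-24) = -1920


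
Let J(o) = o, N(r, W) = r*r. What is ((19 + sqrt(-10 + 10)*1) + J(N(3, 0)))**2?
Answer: 784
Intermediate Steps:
N(r, W) = r**2
((19 + sqrt(-10 + 10)*1) + J(N(3, 0)))**2 = ((19 + sqrt(-10 + 10)*1) + 3**2)**2 = ((19 + sqrt(0)*1) + 9)**2 = ((19 + 0*1) + 9)**2 = ((19 + 0) + 9)**2 = (19 + 9)**2 = 28**2 = 784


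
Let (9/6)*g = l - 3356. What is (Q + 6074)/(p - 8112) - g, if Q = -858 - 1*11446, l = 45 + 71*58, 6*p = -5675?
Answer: -29201306/54347 ≈ -537.31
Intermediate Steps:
p = -5675/6 (p = (⅙)*(-5675) = -5675/6 ≈ -945.83)
l = 4163 (l = 45 + 4118 = 4163)
Q = -12304 (Q = -858 - 11446 = -12304)
g = 538 (g = 2*(4163 - 3356)/3 = (⅔)*807 = 538)
(Q + 6074)/(p - 8112) - g = (-12304 + 6074)/(-5675/6 - 8112) - 1*538 = -6230/(-54347/6) - 538 = -6230*(-6/54347) - 538 = 37380/54347 - 538 = -29201306/54347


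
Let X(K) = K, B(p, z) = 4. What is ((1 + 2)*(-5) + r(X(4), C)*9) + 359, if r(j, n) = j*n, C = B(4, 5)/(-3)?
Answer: 296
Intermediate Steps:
C = -4/3 (C = 4/(-3) = 4*(-⅓) = -4/3 ≈ -1.3333)
((1 + 2)*(-5) + r(X(4), C)*9) + 359 = ((1 + 2)*(-5) + (4*(-4/3))*9) + 359 = (3*(-5) - 16/3*9) + 359 = (-15 - 48) + 359 = -63 + 359 = 296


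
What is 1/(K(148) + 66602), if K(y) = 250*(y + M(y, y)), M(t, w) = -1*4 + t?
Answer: 1/139602 ≈ 7.1632e-6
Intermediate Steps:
M(t, w) = -4 + t
K(y) = -1000 + 500*y (K(y) = 250*(y + (-4 + y)) = 250*(-4 + 2*y) = -1000 + 500*y)
1/(K(148) + 66602) = 1/((-1000 + 500*148) + 66602) = 1/((-1000 + 74000) + 66602) = 1/(73000 + 66602) = 1/139602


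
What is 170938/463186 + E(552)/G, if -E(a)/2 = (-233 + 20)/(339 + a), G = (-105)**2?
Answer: 279894716531/758333909025 ≈ 0.36909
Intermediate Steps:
G = 11025
E(a) = 426/(339 + a) (E(a) = -2*(-233 + 20)/(339 + a) = -(-426)/(339 + a) = 426/(339 + a))
170938/463186 + E(552)/G = 170938/463186 + (426/(339 + 552))/11025 = 170938*(1/463186) + (426/891)*(1/11025) = 85469/231593 + (426*(1/891))*(1/11025) = 85469/231593 + (142/297)*(1/11025) = 85469/231593 + 142/3274425 = 279894716531/758333909025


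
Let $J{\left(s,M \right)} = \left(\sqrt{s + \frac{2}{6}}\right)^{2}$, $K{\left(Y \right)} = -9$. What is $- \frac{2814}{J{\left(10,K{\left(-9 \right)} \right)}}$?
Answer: $- \frac{8442}{31} \approx -272.32$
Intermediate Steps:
$J{\left(s,M \right)} = \frac{1}{3} + s$ ($J{\left(s,M \right)} = \left(\sqrt{s + 2 \cdot \frac{1}{6}}\right)^{2} = \left(\sqrt{s + \frac{1}{3}}\right)^{2} = \left(\sqrt{\frac{1}{3} + s}\right)^{2} = \frac{1}{3} + s$)
$- \frac{2814}{J{\left(10,K{\left(-9 \right)} \right)}} = - \frac{2814}{\frac{1}{3} + 10} = - \frac{2814}{\frac{31}{3}} = \left(-2814\right) \frac{3}{31} = - \frac{8442}{31}$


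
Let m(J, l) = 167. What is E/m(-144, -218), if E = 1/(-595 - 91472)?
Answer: -1/15375189 ≈ -6.5040e-8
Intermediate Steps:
E = -1/92067 (E = 1/(-92067) = -1/92067 ≈ -1.0862e-5)
E/m(-144, -218) = -1/92067/167 = -1/92067*1/167 = -1/15375189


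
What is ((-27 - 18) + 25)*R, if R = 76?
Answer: -1520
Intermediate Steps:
((-27 - 18) + 25)*R = ((-27 - 18) + 25)*76 = (-45 + 25)*76 = -20*76 = -1520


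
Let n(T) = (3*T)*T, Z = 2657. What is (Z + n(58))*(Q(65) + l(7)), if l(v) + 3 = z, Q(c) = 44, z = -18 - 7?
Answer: 203984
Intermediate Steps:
z = -25
n(T) = 3*T²
l(v) = -28 (l(v) = -3 - 25 = -28)
(Z + n(58))*(Q(65) + l(7)) = (2657 + 3*58²)*(44 - 28) = (2657 + 3*3364)*16 = (2657 + 10092)*16 = 12749*16 = 203984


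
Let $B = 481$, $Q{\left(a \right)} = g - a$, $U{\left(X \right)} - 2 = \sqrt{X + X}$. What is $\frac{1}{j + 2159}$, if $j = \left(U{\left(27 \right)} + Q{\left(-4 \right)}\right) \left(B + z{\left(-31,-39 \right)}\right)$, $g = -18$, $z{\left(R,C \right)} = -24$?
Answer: $\frac{3325}{222221} + \frac{1371 \sqrt{6}}{222221} \approx 0.030075$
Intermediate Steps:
$U{\left(X \right)} = 2 + \sqrt{2} \sqrt{X}$ ($U{\left(X \right)} = 2 + \sqrt{X + X} = 2 + \sqrt{2 X} = 2 + \sqrt{2} \sqrt{X}$)
$Q{\left(a \right)} = -18 - a$
$j = -5484 + 1371 \sqrt{6}$ ($j = \left(\left(2 + \sqrt{2} \sqrt{27}\right) - 14\right) \left(481 - 24\right) = \left(\left(2 + \sqrt{2} \cdot 3 \sqrt{3}\right) + \left(-18 + 4\right)\right) 457 = \left(\left(2 + 3 \sqrt{6}\right) - 14\right) 457 = \left(-12 + 3 \sqrt{6}\right) 457 = -5484 + 1371 \sqrt{6} \approx -2125.8$)
$\frac{1}{j + 2159} = \frac{1}{\left(-5484 + 1371 \sqrt{6}\right) + 2159} = \frac{1}{-3325 + 1371 \sqrt{6}}$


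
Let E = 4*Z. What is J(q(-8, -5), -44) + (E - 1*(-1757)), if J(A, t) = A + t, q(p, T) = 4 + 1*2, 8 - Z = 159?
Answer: 1115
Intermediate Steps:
Z = -151 (Z = 8 - 1*159 = 8 - 159 = -151)
q(p, T) = 6 (q(p, T) = 4 + 2 = 6)
E = -604 (E = 4*(-151) = -604)
J(q(-8, -5), -44) + (E - 1*(-1757)) = (6 - 44) + (-604 - 1*(-1757)) = -38 + (-604 + 1757) = -38 + 1153 = 1115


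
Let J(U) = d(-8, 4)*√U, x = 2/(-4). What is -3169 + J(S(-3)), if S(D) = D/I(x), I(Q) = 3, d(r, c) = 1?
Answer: -3169 + I ≈ -3169.0 + 1.0*I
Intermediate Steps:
x = -½ (x = 2*(-¼) = -½ ≈ -0.50000)
S(D) = D/3
J(U) = √U (J(U) = 1*√U = √U)
-3169 + J(S(-3)) = -3169 + √((⅓)*(-3)) = -3169 + √(-1) = -3169 + I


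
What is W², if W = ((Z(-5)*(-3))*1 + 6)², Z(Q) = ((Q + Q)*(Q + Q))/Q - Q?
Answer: 6765201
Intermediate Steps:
Z(Q) = 3*Q (Z(Q) = ((2*Q)*(2*Q))/Q - Q = (4*Q²)/Q - Q = 4*Q - Q = 3*Q)
W = 2601 (W = (((3*(-5))*(-3))*1 + 6)² = (-15*(-3)*1 + 6)² = (45*1 + 6)² = (45 + 6)² = 51² = 2601)
W² = 2601² = 6765201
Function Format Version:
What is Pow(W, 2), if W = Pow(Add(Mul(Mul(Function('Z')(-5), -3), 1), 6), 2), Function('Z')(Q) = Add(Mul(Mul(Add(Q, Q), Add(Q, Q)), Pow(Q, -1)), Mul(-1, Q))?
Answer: 6765201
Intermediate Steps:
Function('Z')(Q) = Mul(3, Q) (Function('Z')(Q) = Add(Mul(Mul(Mul(2, Q), Mul(2, Q)), Pow(Q, -1)), Mul(-1, Q)) = Add(Mul(Mul(4, Pow(Q, 2)), Pow(Q, -1)), Mul(-1, Q)) = Add(Mul(4, Q), Mul(-1, Q)) = Mul(3, Q))
W = 2601 (W = Pow(Add(Mul(Mul(Mul(3, -5), -3), 1), 6), 2) = Pow(Add(Mul(Mul(-15, -3), 1), 6), 2) = Pow(Add(Mul(45, 1), 6), 2) = Pow(Add(45, 6), 2) = Pow(51, 2) = 2601)
Pow(W, 2) = Pow(2601, 2) = 6765201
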